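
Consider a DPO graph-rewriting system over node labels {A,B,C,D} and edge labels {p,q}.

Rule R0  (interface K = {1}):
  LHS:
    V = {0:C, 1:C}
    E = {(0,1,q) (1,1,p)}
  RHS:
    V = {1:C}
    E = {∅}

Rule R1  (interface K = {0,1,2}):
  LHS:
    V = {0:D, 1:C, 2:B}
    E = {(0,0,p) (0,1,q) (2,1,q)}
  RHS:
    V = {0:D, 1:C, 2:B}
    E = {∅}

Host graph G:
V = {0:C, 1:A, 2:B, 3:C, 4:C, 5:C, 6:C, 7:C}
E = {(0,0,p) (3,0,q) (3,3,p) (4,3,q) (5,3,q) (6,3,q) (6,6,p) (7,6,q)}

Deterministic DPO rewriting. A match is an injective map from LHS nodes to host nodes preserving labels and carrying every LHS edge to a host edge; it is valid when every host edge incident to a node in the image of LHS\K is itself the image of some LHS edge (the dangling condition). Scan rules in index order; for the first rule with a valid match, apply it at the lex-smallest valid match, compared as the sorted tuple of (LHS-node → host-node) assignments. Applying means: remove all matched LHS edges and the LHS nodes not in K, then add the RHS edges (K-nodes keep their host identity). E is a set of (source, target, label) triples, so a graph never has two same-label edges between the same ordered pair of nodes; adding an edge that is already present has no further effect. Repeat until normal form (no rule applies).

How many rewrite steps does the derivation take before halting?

Answer: 2

Steps:
start.  V:8 E:8  edges: 0-p->0 3-q->0 3-p->3 4-q->3 5-q->3 6-q->3 6-p->6 7-q->6
1. fire R0 via {0↦4, 1↦3}  →  V:7 E:6  edges: 0-p->0 3-q->0 5-q->3 6-q->3 6-p->6 7-q->6
2. fire R0 via {0↦7, 1↦6}  →  V:6 E:4  edges: 0-p->0 3-q->0 5-q->3 6-q->3
normal form: no rule applies after step 2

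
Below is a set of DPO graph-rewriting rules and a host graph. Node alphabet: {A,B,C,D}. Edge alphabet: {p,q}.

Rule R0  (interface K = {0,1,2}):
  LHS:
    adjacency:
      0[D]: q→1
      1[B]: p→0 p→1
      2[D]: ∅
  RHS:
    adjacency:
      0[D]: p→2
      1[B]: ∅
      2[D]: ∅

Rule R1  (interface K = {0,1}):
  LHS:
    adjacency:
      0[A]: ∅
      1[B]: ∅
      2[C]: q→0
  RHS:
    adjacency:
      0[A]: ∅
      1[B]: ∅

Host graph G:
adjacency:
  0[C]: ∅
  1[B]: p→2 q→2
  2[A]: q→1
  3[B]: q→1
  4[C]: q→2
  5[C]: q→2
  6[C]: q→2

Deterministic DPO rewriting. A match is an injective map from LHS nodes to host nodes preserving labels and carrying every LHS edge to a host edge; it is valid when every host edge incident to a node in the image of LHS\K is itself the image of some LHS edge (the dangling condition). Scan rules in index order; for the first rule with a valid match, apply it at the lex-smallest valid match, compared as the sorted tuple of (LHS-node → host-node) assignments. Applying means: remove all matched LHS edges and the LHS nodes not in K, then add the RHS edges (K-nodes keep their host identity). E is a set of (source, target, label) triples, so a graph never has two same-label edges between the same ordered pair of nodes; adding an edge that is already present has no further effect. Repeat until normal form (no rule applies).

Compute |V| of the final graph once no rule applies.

[0] host  ⇒  7 nodes, 7 edges  {1-p->2 1-q->2 2-q->1 3-q->1 4-q->2 5-q->2 6-q->2}
[1] R1 @ {0↦2, 1↦1, 2↦4}  ⇒  6 nodes, 6 edges  {1-p->2 1-q->2 2-q->1 3-q->1 5-q->2 6-q->2}
[2] R1 @ {0↦2, 1↦1, 2↦5}  ⇒  5 nodes, 5 edges  {1-p->2 1-q->2 2-q->1 3-q->1 6-q->2}
[3] R1 @ {0↦2, 1↦1, 2↦6}  ⇒  4 nodes, 4 edges  {1-p->2 1-q->2 2-q->1 3-q->1}
halt: no rule applies after step 3
NF nodes: {0:C, 1:B, 2:A, 3:B}

Answer: 4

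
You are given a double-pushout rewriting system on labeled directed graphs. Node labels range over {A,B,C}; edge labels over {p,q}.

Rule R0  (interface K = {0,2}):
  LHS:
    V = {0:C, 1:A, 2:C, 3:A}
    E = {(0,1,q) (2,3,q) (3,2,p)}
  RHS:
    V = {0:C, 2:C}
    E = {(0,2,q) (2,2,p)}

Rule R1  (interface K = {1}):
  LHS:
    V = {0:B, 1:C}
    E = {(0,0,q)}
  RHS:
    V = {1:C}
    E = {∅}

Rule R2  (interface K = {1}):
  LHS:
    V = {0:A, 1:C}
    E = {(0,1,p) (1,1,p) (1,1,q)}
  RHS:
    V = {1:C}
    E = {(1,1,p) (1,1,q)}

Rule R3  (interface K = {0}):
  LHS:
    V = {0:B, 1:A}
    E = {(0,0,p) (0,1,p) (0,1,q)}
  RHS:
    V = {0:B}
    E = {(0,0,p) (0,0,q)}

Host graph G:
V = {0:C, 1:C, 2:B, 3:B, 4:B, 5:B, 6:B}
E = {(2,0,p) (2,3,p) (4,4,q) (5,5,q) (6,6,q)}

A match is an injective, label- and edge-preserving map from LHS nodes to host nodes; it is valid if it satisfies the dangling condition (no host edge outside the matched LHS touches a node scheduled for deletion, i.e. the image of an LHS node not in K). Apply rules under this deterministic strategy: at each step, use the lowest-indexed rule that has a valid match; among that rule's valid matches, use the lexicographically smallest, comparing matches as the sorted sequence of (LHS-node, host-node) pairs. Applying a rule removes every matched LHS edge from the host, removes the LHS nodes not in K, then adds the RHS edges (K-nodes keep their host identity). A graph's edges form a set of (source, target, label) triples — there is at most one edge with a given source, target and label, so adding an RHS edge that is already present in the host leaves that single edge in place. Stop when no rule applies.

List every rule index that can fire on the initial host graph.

Answer: [R1]

Derivation:
R0: no valid match — LHS pattern not found
R1: 6 valid matches — {0↦4, 1↦0}, {0↦4, 1↦1}, {0↦5, 1↦0} (+3 more)
R2: no valid match — LHS pattern not found
R3: no valid match — LHS pattern not found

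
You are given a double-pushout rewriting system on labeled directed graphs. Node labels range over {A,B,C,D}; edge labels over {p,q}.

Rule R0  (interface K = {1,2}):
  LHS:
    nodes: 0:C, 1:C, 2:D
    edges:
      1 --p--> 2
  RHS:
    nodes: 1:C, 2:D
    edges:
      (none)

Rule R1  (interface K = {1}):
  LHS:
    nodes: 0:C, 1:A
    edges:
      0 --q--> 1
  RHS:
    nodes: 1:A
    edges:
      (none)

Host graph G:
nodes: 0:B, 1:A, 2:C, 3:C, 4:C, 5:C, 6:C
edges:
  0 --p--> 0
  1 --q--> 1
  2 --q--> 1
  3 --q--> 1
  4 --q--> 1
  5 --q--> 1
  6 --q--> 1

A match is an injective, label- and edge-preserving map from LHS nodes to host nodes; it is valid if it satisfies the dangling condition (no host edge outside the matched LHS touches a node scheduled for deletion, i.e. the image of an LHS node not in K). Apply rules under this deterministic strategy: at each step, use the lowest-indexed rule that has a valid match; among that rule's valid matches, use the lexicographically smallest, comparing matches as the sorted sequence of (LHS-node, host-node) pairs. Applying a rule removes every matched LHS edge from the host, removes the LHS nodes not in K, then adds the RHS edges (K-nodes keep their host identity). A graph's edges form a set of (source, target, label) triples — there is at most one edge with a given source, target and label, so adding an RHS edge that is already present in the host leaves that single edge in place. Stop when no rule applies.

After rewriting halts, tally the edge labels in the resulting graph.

start.  V:7 E:7  edges: 0-p->0 1-q->1 2-q->1 3-q->1 4-q->1 5-q->1 6-q->1
1. fire R1 via {0↦2, 1↦1}  →  V:6 E:6  edges: 0-p->0 1-q->1 3-q->1 4-q->1 5-q->1 6-q->1
2. fire R1 via {0↦3, 1↦1}  →  V:5 E:5  edges: 0-p->0 1-q->1 4-q->1 5-q->1 6-q->1
3. fire R1 via {0↦4, 1↦1}  →  V:4 E:4  edges: 0-p->0 1-q->1 5-q->1 6-q->1
4. fire R1 via {0↦5, 1↦1}  →  V:3 E:3  edges: 0-p->0 1-q->1 6-q->1
5. fire R1 via {0↦6, 1↦1}  →  V:2 E:2  edges: 0-p->0 1-q->1
normal form: no rule applies after step 5
NF edges: [(0, 0, 'p'), (1, 1, 'q')]

Answer: p:1 q:1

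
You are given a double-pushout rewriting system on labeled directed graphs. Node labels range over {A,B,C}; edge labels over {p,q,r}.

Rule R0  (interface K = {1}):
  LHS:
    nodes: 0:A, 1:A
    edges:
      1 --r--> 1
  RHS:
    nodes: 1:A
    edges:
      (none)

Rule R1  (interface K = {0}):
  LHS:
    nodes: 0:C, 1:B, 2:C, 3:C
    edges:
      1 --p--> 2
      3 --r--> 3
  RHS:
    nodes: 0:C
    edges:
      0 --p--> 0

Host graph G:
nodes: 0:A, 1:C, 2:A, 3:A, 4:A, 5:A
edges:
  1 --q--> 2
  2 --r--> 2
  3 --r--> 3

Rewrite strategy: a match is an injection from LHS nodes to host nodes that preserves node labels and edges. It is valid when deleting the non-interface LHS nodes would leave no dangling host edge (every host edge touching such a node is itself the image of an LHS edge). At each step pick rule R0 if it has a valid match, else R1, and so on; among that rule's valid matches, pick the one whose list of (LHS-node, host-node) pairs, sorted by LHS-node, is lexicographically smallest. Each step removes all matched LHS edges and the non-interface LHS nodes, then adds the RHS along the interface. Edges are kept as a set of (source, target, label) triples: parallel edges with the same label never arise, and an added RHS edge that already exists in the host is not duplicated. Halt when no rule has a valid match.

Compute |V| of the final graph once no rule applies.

[0] host  ⇒  6 nodes, 3 edges  {1-q->2 2-r->2 3-r->3}
[1] R0 @ {0↦0, 1↦2}  ⇒  5 nodes, 2 edges  {1-q->2 3-r->3}
[2] R0 @ {0↦4, 1↦3}  ⇒  4 nodes, 1 edges  {1-q->2}
final graph: no rule applies after step 2
NF nodes: {1:C, 2:A, 3:A, 5:A}

Answer: 4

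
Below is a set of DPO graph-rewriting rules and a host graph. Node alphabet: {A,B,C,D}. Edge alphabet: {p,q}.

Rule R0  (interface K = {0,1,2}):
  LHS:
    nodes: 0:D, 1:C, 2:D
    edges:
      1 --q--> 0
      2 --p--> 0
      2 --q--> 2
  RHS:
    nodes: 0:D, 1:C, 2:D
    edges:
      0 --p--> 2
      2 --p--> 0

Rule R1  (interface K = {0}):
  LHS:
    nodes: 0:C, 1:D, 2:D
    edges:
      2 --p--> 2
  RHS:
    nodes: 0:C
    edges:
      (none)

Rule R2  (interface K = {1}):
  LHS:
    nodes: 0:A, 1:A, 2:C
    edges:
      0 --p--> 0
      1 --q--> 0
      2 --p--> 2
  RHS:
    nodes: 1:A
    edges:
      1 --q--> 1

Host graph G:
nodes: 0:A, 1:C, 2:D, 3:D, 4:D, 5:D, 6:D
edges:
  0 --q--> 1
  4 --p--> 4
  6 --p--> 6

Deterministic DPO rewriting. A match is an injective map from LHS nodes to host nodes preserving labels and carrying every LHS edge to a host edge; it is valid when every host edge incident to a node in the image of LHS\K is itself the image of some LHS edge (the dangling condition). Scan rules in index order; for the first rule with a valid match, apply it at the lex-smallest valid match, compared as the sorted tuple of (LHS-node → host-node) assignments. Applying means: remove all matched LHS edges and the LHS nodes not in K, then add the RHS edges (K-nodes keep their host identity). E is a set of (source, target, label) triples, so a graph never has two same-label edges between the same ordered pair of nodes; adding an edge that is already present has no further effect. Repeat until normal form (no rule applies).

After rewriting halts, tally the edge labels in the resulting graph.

initial: |V|=7 |E|=3  E = 0-q->1 4-p->4 6-p->6
step 1: apply R1 at {0↦1, 1↦2, 2↦4}  → |V|=5 |E|=2  E = 0-q->1 6-p->6
step 2: apply R1 at {0↦1, 1↦3, 2↦6}  → |V|=3 |E|=1  E = 0-q->1
final graph: no rule applies after step 2
NF edges: [(0, 1, 'q')]

Answer: q:1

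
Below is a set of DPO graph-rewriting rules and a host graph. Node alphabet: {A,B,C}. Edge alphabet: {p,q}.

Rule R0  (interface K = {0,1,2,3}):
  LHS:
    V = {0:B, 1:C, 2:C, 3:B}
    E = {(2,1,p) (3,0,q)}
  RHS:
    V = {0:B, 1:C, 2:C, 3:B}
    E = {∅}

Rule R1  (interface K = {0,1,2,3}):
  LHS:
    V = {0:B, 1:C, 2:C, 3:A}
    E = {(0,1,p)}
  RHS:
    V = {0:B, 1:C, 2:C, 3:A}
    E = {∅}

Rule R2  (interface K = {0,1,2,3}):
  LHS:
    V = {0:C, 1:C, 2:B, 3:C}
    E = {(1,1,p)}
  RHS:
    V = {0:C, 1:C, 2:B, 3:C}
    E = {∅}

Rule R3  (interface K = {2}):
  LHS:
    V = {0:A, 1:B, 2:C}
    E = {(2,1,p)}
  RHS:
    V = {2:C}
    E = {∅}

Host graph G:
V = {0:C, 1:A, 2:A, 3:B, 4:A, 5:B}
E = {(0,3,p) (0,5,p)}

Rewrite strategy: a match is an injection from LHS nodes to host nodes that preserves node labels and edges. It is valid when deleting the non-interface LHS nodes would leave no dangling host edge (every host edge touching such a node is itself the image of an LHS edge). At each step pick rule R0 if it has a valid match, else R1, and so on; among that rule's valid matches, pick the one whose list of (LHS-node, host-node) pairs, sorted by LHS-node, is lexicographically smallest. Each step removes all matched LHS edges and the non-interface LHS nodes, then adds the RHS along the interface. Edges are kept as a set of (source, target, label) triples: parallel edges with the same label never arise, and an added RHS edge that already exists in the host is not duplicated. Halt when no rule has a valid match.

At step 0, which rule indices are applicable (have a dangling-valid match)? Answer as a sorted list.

R0: no valid match — LHS pattern not found
R1: no valid match — LHS pattern not found
R2: no valid match — LHS pattern not found
R3: 6 valid matches — {0↦1, 1↦3, 2↦0}, {0↦1, 1↦5, 2↦0}, {0↦2, 1↦3, 2↦0} (+3 more)

Answer: [R3]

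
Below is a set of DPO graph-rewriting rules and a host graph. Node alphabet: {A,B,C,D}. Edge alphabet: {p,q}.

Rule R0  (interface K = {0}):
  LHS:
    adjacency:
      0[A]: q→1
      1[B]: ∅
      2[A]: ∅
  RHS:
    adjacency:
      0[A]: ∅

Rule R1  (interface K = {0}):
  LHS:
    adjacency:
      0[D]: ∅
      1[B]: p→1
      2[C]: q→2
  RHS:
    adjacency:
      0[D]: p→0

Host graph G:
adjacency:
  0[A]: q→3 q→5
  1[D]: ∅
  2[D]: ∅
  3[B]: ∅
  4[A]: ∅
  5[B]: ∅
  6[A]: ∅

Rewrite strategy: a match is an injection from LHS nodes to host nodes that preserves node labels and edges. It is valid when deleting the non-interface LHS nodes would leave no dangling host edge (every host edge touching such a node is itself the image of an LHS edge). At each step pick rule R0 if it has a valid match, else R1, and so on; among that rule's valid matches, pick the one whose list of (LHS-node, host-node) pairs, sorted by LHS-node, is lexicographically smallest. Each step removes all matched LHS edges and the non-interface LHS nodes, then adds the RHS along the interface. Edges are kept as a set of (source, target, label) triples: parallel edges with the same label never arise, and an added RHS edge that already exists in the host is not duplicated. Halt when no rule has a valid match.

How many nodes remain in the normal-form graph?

Answer: 3

Steps:
[0] host  ⇒  7 nodes, 2 edges  {0-q->3 0-q->5}
[1] R0 @ {0↦0, 1↦3, 2↦4}  ⇒  5 nodes, 1 edges  {0-q->5}
[2] R0 @ {0↦0, 1↦5, 2↦6}  ⇒  3 nodes, 0 edges  {∅}
normal form: no rule applies after step 2
NF nodes: {0:A, 1:D, 2:D}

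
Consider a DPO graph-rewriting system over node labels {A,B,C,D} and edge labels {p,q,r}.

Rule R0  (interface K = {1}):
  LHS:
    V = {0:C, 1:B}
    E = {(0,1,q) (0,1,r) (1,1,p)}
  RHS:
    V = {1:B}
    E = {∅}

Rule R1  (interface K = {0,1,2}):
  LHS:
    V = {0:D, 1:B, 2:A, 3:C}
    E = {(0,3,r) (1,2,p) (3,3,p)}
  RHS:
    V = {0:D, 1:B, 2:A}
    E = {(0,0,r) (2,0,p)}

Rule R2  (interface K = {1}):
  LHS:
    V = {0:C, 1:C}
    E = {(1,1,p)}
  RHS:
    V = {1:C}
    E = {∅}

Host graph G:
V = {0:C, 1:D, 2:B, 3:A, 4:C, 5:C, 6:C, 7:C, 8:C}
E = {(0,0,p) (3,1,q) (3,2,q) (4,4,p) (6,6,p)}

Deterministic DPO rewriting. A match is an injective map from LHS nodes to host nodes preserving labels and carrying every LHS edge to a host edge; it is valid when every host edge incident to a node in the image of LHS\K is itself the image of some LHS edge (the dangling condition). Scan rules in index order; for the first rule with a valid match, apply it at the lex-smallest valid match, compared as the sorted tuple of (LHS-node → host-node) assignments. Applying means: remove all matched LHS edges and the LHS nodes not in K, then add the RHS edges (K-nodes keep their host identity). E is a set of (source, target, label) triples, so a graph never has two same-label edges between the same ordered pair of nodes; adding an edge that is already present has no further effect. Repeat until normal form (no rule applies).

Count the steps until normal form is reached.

Answer: 3

Steps:
[0] host  ⇒  9 nodes, 5 edges  {0-p->0 3-q->1 3-q->2 4-p->4 6-p->6}
[1] R2 @ {0↦5, 1↦0}  ⇒  8 nodes, 4 edges  {3-q->1 3-q->2 4-p->4 6-p->6}
[2] R2 @ {0↦0, 1↦4}  ⇒  7 nodes, 3 edges  {3-q->1 3-q->2 6-p->6}
[3] R2 @ {0↦4, 1↦6}  ⇒  6 nodes, 2 edges  {3-q->1 3-q->2}
halt: no rule applies after step 3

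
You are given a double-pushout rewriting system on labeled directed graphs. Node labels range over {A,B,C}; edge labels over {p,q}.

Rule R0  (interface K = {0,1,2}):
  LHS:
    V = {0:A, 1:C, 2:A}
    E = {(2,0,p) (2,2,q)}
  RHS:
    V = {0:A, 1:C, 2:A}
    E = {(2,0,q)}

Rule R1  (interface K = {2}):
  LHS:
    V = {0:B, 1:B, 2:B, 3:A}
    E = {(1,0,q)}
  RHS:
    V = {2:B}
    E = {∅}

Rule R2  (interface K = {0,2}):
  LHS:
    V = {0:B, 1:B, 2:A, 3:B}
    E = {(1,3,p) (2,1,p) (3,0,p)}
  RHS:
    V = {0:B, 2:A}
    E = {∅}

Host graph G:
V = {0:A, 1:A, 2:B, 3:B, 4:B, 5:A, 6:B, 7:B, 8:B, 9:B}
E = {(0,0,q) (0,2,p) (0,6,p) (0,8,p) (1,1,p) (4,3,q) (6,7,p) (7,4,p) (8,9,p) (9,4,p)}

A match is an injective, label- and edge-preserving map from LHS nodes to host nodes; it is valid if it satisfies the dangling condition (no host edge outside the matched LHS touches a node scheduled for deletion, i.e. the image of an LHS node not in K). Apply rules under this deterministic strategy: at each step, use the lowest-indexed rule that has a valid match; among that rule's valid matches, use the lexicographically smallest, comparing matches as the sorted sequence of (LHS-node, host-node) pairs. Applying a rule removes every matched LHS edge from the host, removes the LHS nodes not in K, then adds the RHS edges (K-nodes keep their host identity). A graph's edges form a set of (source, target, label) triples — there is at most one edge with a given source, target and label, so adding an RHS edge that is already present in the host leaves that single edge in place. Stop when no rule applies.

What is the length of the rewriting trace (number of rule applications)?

Answer: 3

Derivation:
[0] host  ⇒  10 nodes, 10 edges  {0-q->0 0-p->2 0-p->6 0-p->8 1-p->1 4-q->3 6-p->7 7-p->4 8-p->9 9-p->4}
[1] R2 @ {0↦4, 1↦6, 2↦0, 3↦7}  ⇒  8 nodes, 7 edges  {0-q->0 0-p->2 0-p->8 1-p->1 4-q->3 8-p->9 9-p->4}
[2] R2 @ {0↦4, 1↦8, 2↦0, 3↦9}  ⇒  6 nodes, 4 edges  {0-q->0 0-p->2 1-p->1 4-q->3}
[3] R1 @ {0↦3, 1↦4, 2↦2, 3↦5}  ⇒  3 nodes, 3 edges  {0-q->0 0-p->2 1-p->1}
halt: no rule applies after step 3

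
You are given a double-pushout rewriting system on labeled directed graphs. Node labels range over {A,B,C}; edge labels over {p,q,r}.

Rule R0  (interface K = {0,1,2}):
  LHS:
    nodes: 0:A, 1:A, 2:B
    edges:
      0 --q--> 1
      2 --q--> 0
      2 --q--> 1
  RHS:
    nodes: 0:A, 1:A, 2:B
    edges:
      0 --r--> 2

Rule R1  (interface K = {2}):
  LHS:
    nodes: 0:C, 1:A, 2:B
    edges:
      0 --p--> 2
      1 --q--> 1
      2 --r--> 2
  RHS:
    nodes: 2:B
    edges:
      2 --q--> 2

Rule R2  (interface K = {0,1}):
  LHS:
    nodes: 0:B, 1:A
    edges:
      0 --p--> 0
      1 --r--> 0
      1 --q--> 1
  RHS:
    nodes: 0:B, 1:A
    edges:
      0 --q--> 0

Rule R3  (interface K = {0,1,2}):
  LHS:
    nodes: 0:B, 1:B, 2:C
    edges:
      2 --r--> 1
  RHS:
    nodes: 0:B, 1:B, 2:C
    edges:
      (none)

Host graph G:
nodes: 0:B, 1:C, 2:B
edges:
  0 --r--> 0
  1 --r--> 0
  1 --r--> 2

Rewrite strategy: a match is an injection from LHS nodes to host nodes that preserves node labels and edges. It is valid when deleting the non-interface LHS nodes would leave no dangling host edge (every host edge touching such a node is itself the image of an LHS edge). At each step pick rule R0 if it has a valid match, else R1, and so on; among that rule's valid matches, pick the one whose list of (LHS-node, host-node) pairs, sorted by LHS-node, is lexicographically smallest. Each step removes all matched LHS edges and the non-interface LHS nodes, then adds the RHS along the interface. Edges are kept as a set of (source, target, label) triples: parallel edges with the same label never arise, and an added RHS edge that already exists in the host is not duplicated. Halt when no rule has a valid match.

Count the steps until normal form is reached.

Answer: 2

Rewrite trace:
[0] host  ⇒  3 nodes, 3 edges  {0-r->0 1-r->0 1-r->2}
[1] R3 @ {0↦0, 1↦2, 2↦1}  ⇒  3 nodes, 2 edges  {0-r->0 1-r->0}
[2] R3 @ {0↦2, 1↦0, 2↦1}  ⇒  3 nodes, 1 edges  {0-r->0}
final graph: no rule applies after step 2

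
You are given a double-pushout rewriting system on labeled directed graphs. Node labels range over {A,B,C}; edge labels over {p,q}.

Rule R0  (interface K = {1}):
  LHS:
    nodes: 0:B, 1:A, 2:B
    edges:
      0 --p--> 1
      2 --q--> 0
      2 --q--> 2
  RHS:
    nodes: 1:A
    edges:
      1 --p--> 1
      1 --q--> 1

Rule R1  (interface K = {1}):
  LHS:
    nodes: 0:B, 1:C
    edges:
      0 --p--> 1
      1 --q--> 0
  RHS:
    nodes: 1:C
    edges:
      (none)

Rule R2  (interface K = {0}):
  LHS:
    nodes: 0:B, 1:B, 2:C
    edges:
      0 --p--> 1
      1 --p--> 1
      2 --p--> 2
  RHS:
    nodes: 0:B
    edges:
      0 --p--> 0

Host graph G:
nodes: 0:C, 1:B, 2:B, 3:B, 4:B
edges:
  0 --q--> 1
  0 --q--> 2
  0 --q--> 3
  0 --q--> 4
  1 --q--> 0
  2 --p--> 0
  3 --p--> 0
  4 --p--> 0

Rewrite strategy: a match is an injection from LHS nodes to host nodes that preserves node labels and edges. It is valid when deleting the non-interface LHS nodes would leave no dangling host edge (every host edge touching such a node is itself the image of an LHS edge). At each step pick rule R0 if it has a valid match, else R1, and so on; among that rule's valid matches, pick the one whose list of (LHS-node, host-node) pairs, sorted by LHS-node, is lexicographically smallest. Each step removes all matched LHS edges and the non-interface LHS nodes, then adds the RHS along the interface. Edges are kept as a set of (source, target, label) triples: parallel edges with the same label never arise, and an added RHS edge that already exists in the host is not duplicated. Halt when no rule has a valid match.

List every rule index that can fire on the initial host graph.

R0: no valid match — LHS pattern not found
R1: 3 valid matches — {0↦2, 1↦0}, {0↦3, 1↦0}, {0↦4, 1↦0}
R2: no valid match — LHS pattern not found

Answer: [R1]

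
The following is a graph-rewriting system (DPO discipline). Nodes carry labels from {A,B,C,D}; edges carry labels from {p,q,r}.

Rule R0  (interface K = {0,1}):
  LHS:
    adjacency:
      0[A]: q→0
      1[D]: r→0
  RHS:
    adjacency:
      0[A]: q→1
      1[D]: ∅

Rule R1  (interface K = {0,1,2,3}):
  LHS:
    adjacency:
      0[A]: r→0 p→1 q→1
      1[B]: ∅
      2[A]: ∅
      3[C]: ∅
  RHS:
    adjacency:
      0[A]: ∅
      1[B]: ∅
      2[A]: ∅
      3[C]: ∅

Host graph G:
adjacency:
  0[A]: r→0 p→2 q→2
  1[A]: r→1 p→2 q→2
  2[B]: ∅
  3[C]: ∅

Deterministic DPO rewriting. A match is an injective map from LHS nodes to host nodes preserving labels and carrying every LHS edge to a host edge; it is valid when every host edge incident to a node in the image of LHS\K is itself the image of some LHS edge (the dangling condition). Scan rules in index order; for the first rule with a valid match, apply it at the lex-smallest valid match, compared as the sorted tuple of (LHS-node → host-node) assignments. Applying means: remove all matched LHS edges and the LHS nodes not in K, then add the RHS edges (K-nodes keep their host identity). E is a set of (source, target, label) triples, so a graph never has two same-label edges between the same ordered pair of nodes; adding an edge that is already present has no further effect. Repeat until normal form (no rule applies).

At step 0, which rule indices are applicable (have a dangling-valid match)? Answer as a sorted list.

Answer: [R1]

Rewrite trace:
R0: no valid match — LHS pattern not found
R1: 2 valid matches — {0↦0, 1↦2, 2↦1, 3↦3}, {0↦1, 1↦2, 2↦0, 3↦3}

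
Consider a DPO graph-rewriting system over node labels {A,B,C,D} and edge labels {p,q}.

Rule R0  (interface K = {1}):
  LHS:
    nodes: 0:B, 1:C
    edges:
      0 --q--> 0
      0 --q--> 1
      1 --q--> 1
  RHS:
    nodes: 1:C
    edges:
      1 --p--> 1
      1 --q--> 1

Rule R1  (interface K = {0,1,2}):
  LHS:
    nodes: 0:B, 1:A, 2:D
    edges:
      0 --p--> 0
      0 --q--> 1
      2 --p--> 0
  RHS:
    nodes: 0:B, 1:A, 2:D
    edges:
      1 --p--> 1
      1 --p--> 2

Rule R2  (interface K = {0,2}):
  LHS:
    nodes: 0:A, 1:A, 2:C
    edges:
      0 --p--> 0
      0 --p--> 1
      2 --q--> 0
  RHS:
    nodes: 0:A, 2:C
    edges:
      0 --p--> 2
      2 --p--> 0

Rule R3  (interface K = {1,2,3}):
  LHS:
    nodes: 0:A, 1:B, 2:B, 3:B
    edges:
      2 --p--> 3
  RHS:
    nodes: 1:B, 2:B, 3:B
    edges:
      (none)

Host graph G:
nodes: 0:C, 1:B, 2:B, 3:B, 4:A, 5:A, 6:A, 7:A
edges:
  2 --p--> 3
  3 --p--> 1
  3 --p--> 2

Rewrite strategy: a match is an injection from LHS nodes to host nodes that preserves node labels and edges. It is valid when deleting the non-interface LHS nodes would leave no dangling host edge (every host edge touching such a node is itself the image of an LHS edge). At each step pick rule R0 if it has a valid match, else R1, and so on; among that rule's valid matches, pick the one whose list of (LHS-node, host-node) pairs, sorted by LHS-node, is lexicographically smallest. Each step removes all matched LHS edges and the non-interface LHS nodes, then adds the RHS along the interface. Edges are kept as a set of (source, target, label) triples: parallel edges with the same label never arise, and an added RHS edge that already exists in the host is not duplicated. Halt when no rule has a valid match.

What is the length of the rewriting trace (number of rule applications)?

Answer: 3

Rewrite trace:
start.  V:8 E:3  edges: 2-p->3 3-p->1 3-p->2
1. fire R3 via {0↦4, 1↦1, 2↦2, 3↦3}  →  V:7 E:2  edges: 3-p->1 3-p->2
2. fire R3 via {0↦5, 1↦1, 2↦3, 3↦2}  →  V:6 E:1  edges: 3-p->1
3. fire R3 via {0↦6, 1↦2, 2↦3, 3↦1}  →  V:5 E:0  edges: ∅
halt: no rule applies after step 3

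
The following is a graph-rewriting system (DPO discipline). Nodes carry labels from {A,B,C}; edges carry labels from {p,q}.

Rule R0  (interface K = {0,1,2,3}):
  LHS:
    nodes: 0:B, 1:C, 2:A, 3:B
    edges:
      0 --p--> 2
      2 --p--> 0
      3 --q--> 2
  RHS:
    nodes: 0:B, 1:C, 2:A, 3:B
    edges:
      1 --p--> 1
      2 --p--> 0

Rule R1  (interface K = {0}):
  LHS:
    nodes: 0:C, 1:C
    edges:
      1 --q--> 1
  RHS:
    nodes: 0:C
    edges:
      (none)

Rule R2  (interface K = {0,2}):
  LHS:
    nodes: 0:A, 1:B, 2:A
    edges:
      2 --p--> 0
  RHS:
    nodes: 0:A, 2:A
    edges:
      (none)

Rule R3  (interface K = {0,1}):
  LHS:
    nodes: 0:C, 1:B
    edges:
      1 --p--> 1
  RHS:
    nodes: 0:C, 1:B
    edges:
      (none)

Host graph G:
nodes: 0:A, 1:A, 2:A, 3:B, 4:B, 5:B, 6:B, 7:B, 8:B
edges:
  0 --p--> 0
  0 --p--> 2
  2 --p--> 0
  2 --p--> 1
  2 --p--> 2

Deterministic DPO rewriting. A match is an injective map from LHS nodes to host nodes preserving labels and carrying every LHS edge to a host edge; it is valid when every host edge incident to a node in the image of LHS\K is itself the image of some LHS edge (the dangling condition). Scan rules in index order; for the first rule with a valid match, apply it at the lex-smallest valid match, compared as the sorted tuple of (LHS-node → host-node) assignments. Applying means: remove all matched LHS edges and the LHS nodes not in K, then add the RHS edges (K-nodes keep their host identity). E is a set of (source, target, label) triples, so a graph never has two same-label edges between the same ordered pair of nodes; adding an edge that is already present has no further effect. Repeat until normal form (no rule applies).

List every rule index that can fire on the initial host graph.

Answer: [R2]

Derivation:
R0: no valid match — LHS pattern not found
R1: no valid match — LHS pattern not found
R2: 18 valid matches — {0↦0, 1↦3, 2↦2}, {0↦0, 1↦4, 2↦2}, {0↦0, 1↦5, 2↦2} (+15 more)
R3: no valid match — LHS pattern not found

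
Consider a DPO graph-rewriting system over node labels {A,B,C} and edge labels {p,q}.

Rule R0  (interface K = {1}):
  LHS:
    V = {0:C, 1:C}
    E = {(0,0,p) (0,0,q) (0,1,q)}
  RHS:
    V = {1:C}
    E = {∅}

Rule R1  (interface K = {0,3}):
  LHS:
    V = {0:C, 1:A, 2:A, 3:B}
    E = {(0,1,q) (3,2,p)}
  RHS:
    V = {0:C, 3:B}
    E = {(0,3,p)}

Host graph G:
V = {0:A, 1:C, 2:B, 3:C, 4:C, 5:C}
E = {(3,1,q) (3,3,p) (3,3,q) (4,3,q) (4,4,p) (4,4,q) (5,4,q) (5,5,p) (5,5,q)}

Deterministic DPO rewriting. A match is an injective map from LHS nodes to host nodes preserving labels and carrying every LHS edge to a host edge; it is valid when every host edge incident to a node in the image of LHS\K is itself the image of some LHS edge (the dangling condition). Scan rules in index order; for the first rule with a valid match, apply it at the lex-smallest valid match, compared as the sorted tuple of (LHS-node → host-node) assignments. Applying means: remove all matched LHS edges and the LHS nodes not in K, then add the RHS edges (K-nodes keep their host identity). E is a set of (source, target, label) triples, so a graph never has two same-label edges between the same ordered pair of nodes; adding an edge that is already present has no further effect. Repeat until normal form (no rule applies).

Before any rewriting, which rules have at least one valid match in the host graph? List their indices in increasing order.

Answer: [R0]

Rewrite trace:
R0: 1 valid match — {0↦5, 1↦4}
R1: no valid match — LHS pattern not found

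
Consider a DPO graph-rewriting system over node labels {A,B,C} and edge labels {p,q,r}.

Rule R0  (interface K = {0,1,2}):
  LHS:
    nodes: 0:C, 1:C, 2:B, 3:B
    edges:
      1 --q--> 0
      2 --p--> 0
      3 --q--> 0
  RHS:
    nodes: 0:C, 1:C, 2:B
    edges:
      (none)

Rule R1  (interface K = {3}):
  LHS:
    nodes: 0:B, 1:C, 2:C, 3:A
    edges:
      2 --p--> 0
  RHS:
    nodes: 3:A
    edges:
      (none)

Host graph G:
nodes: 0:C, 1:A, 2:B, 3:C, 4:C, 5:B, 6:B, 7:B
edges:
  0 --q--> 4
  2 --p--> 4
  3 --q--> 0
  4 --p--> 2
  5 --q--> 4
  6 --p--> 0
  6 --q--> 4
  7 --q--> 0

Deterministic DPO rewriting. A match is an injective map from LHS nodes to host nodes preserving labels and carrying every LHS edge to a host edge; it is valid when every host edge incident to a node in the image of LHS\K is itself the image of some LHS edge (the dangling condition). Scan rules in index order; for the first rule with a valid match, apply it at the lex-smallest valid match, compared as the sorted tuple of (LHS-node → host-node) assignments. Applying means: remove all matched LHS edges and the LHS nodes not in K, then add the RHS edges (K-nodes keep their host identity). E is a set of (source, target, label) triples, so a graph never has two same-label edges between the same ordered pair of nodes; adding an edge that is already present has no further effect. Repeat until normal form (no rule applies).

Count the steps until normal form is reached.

[0] host  ⇒  8 nodes, 8 edges  {0-q->4 2-p->4 3-q->0 4-p->2 5-q->4 6-p->0 6-q->4 7-q->0}
[1] R0 @ {0↦0, 1↦3, 2↦6, 3↦7}  ⇒  7 nodes, 5 edges  {0-q->4 2-p->4 4-p->2 5-q->4 6-q->4}
[2] R0 @ {0↦4, 1↦0, 2↦2, 3↦5}  ⇒  6 nodes, 2 edges  {4-p->2 6-q->4}
halt: no rule applies after step 2

Answer: 2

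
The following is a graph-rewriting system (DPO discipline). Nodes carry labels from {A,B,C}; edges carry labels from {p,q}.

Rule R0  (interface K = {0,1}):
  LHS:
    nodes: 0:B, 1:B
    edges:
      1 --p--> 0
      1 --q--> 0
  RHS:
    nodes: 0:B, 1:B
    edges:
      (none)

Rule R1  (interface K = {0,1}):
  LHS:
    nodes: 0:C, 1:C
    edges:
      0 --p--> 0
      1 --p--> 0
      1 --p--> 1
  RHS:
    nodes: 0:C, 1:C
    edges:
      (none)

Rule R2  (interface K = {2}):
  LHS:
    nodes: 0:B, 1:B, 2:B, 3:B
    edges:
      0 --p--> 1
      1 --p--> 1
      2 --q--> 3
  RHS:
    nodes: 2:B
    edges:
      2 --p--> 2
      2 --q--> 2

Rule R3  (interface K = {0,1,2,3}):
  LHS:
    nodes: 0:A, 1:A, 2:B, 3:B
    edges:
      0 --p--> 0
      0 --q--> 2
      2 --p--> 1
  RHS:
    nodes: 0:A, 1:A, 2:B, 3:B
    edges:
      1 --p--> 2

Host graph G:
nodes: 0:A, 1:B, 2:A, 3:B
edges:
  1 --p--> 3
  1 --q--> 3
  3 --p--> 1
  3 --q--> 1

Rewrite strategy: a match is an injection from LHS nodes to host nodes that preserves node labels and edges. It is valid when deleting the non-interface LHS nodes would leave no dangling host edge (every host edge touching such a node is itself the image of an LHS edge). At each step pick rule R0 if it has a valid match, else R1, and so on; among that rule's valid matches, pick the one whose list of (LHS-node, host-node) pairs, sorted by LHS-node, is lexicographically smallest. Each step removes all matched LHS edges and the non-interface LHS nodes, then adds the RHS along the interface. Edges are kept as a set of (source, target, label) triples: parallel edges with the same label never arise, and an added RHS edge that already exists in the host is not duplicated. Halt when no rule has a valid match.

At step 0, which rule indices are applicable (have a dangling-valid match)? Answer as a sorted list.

R0: 2 valid matches — {0↦1, 1↦3}, {0↦3, 1↦1}
R1: no valid match — LHS pattern not found
R2: no valid match — LHS pattern not found
R3: no valid match — LHS pattern not found

Answer: [R0]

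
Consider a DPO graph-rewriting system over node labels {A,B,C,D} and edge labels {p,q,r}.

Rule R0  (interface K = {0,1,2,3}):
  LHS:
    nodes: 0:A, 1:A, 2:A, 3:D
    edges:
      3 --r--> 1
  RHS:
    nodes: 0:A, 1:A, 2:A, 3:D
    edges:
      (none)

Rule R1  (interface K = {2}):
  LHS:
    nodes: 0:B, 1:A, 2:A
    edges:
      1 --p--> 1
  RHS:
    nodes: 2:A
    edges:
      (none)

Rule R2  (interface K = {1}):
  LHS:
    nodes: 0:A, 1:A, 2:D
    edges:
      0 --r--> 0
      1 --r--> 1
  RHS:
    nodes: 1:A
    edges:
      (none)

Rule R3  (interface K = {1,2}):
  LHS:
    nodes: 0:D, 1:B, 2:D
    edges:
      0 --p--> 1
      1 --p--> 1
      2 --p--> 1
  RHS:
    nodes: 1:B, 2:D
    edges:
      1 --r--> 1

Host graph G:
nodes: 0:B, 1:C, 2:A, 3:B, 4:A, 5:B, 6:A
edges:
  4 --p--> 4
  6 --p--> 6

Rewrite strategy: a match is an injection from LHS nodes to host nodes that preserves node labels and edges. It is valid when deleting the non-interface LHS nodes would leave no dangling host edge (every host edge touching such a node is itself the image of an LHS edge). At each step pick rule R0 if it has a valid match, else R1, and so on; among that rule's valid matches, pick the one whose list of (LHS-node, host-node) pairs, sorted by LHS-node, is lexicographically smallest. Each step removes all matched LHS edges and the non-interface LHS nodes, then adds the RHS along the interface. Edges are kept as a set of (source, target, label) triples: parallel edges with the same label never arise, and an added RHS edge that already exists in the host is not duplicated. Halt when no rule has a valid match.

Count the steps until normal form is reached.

start.  V:7 E:2  edges: 4-p->4 6-p->6
1. fire R1 via {0↦0, 1↦4, 2↦2}  →  V:5 E:1  edges: 6-p->6
2. fire R1 via {0↦3, 1↦6, 2↦2}  →  V:3 E:0  edges: ∅
final graph: no rule applies after step 2

Answer: 2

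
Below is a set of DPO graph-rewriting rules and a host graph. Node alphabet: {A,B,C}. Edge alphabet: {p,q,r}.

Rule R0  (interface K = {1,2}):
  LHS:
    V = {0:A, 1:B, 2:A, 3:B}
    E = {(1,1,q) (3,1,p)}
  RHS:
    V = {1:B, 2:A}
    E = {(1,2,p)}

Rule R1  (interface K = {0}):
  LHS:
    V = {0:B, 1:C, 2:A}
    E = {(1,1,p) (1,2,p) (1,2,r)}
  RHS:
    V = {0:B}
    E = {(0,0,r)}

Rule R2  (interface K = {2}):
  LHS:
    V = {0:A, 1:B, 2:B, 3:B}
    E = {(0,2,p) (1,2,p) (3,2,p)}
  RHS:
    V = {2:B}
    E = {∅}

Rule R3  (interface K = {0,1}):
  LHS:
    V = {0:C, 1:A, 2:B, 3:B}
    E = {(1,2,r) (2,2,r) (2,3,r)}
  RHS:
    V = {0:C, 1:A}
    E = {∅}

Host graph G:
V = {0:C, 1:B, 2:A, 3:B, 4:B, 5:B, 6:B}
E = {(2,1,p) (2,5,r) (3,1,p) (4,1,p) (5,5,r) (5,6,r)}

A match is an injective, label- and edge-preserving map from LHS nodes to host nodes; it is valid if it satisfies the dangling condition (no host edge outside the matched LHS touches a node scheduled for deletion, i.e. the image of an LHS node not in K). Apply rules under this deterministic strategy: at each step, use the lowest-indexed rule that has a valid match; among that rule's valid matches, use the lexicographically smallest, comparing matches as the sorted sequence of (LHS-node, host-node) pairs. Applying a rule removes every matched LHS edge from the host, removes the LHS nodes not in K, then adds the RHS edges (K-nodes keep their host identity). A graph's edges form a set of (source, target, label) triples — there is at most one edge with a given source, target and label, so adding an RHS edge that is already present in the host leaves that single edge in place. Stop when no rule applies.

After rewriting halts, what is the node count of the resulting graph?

initial: |V|=7 |E|=6  E = 2-p->1 2-r->5 3-p->1 4-p->1 5-r->5 5-r->6
step 1: apply R3 at {0↦0, 1↦2, 2↦5, 3↦6}  → |V|=5 |E|=3  E = 2-p->1 3-p->1 4-p->1
step 2: apply R2 at {0↦2, 1↦3, 2↦1, 3↦4}  → |V|=2 |E|=0  E = ∅
halt: no rule applies after step 2
NF nodes: {0:C, 1:B}

Answer: 2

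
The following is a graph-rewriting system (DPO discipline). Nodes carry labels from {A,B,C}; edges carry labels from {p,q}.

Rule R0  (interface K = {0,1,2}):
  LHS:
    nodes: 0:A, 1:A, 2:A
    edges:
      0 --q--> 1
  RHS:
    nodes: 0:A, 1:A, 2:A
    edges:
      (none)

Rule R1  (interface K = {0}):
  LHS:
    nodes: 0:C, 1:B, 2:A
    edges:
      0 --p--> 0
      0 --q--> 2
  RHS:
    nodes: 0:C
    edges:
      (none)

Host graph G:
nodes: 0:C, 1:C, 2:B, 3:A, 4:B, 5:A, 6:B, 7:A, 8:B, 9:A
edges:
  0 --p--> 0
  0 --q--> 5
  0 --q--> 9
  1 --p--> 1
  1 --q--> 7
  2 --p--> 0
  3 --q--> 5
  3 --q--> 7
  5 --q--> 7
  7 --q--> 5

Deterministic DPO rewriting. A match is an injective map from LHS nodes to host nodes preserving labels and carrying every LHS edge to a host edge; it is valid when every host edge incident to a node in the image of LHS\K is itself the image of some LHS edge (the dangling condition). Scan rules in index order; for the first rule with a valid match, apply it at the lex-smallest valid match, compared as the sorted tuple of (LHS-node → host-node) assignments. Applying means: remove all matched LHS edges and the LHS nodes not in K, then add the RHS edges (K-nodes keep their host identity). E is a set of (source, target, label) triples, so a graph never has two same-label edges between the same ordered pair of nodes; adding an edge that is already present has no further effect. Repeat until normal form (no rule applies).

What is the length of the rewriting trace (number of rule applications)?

initial: |V|=10 |E|=10  E = 0-p->0 0-q->5 0-q->9 1-p->1 1-q->7 2-p->0 3-q->5 3-q->7 5-q->7 7-q->5
step 1: apply R0 at {0↦3, 1↦5, 2↦7}  → |V|=10 |E|=9  E = 0-p->0 0-q->5 0-q->9 1-p->1 1-q->7 2-p->0 3-q->7 5-q->7 7-q->5
step 2: apply R0 at {0↦3, 1↦7, 2↦5}  → |V|=10 |E|=8  E = 0-p->0 0-q->5 0-q->9 1-p->1 1-q->7 2-p->0 5-q->7 7-q->5
step 3: apply R0 at {0↦5, 1↦7, 2↦3}  → |V|=10 |E|=7  E = 0-p->0 0-q->5 0-q->9 1-p->1 1-q->7 2-p->0 7-q->5
step 4: apply R0 at {0↦7, 1↦5, 2↦3}  → |V|=10 |E|=6  E = 0-p->0 0-q->5 0-q->9 1-p->1 1-q->7 2-p->0
step 5: apply R1 at {0↦0, 1↦4, 2↦5}  → |V|=8 |E|=4  E = 0-q->9 1-p->1 1-q->7 2-p->0
step 6: apply R1 at {0↦1, 1↦6, 2↦7}  → |V|=6 |E|=2  E = 0-q->9 2-p->0
final graph: no rule applies after step 6

Answer: 6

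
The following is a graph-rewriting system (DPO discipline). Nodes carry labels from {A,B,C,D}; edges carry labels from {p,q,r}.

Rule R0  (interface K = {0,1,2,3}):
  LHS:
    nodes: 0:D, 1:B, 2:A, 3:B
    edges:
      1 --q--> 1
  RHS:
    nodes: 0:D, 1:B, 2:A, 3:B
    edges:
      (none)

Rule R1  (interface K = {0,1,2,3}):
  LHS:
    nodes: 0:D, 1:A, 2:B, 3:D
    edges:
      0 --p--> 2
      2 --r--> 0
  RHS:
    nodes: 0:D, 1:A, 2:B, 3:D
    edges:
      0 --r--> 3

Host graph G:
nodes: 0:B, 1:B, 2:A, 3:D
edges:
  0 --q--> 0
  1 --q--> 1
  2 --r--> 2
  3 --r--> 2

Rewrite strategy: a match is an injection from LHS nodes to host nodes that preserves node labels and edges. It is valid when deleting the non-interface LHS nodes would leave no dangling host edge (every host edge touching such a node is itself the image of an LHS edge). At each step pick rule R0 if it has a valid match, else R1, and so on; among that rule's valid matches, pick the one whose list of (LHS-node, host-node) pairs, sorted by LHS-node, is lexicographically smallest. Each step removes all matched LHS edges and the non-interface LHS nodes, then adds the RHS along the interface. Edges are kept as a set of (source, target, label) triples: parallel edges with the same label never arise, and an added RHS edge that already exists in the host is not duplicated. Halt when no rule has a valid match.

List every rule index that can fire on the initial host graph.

R0: 2 valid matches — {0↦3, 1↦0, 2↦2, 3↦1}, {0↦3, 1↦1, 2↦2, 3↦0}
R1: no valid match — LHS pattern not found

Answer: [R0]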